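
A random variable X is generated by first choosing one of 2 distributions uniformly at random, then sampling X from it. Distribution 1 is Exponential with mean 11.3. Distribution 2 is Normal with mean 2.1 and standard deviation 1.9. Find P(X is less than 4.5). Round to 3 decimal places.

Conditional on each component, P(X < 4.5): 1: 0.328492; 2: 0.896734.
By total probability, P(X < 4.5) = 0.5·0.328492 + 0.5·0.896734 = 0.612613.

0.613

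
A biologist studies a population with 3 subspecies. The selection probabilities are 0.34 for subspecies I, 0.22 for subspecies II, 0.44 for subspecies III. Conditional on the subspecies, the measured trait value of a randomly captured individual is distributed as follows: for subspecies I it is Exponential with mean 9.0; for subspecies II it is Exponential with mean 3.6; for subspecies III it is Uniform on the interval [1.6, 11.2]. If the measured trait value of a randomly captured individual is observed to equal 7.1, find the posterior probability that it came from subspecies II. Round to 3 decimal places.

Likelihoods f(7.1 | ·): I: 0.0504833; II: 0.038652; III: 0.104167.
Posterior ∝ prior × likelihood. Numerator for II: 0.22·0.038652 = 0.00850345.
Normalizing constant: 0.34·0.0504833 + 0.22·0.038652 + 0.44·0.104167 = 0.0715011.
P(II | observation) = 0.00850345 / 0.0715011 = 0.118928.

0.119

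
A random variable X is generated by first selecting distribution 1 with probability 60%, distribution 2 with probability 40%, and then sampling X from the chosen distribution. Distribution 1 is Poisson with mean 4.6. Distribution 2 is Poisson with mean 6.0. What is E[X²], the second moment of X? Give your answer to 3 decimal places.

32.256

For each component E[X²] = Var + (mean)², giving 1: 25.76; 2: 42.
Overall E[X²] = 0.6·25.76 + 0.4·42 = 32.256.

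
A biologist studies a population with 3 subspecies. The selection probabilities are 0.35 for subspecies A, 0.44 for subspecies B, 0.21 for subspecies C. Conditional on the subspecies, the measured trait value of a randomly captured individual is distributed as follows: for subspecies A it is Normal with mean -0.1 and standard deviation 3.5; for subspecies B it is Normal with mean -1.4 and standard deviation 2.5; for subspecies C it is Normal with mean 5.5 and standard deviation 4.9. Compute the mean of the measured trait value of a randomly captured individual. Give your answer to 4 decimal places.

0.5040

Component means — A: -0.1; B: -1.4; C: 5.5.
E[X] = 0.35·-0.1 + 0.44·-1.4 + 0.21·5.5 = 0.504.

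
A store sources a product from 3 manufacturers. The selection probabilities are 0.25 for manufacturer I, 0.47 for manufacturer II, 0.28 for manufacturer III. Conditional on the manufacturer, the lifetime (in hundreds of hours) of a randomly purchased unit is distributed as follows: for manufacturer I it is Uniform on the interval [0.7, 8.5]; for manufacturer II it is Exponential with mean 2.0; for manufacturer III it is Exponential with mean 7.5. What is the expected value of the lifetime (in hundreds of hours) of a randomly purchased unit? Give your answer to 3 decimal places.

Component means — I: 4.6; II: 2; III: 7.5.
E[X] = 0.25·4.6 + 0.47·2 + 0.28·7.5 = 4.19.

4.190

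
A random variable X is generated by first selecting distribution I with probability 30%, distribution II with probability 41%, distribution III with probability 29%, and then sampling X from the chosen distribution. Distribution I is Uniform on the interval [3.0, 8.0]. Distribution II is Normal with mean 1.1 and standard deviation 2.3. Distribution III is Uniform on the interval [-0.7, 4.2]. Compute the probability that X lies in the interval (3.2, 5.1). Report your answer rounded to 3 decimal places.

Conditional on each component, P(3.2 < X < 5.1): I: 0.38; II: 0.139604; III: 0.204082.
By total probability, P(3.2 < X < 5.1) = 0.3·0.38 + 0.41·0.139604 + 0.29·0.204082 = 0.230421.

0.230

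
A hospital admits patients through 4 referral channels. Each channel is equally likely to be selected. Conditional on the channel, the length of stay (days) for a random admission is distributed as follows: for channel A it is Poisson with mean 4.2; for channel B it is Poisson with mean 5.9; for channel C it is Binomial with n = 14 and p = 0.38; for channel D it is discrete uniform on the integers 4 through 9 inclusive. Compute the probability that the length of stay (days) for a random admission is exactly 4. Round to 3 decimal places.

Conditional on each channel, P(X = 4): A: 0.194424; B: 0.138312; C: 0.17518; D: 0.166667.
By total probability, P(X = 4) = 0.25·0.194424 + 0.25·0.138312 + 0.25·0.17518 + 0.25·0.166667 = 0.168646.

0.169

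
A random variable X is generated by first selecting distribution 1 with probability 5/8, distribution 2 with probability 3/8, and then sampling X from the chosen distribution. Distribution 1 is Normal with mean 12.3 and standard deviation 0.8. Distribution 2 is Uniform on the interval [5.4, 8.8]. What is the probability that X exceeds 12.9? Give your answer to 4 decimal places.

0.1416

Conditional on each component, P(X > 12.9): 1: 0.226627; 2: 0.
By total probability, P(X > 12.9) = 0.625·0.226627 + 0.375·0 = 0.141642.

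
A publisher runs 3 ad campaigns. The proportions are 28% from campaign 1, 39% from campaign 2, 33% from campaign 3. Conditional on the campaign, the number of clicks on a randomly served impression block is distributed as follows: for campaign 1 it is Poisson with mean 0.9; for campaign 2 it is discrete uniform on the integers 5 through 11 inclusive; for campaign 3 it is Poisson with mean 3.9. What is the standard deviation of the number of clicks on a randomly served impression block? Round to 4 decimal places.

3.4057

Per component, 1: μ=0.9, E[X²]=1.71; 2: μ=8, E[X²]=68; 3: μ=3.9, E[X²]=19.11.
E[X] = 0.28·0.9 + 0.39·8 + 0.33·3.9 = 4.659.
E[X²] = 0.28·1.71 + 0.39·68 + 0.33·19.11 = 33.3051.
Var(X) = E[X²] − (E[X])² = 33.3051 − 21.7063 = 11.5988.
SD(X) = √11.5988 = 3.4057.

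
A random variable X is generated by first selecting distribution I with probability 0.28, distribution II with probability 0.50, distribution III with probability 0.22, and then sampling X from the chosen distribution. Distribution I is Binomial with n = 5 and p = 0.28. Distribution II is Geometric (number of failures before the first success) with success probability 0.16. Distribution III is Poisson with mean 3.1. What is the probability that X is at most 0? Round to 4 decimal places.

0.1441

Conditional on each component, P(X ≤ 0): I: 0.193492; II: 0.16; III: 0.0450492.
By total probability, P(X ≤ 0) = 0.28·0.193492 + 0.5·0.16 + 0.22·0.0450492 = 0.144089.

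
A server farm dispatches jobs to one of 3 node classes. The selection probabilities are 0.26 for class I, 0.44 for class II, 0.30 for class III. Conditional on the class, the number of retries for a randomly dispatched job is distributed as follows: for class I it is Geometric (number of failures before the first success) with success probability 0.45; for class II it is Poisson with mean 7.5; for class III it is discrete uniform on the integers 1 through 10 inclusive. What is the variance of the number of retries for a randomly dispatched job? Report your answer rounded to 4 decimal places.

Per component, I: μ=1.22222, E[X²]=4.20988; II: μ=7.5, E[X²]=63.75; III: μ=5.5, E[X²]=38.5.
E[X] = 0.26·1.22222 + 0.44·7.5 + 0.3·5.5 = 5.26778.
E[X²] = 0.26·4.20988 + 0.44·63.75 + 0.3·38.5 = 40.6946.
Var(X) = E[X²] − (E[X])² = 40.6946 − 27.7495 = 12.9451.

12.9451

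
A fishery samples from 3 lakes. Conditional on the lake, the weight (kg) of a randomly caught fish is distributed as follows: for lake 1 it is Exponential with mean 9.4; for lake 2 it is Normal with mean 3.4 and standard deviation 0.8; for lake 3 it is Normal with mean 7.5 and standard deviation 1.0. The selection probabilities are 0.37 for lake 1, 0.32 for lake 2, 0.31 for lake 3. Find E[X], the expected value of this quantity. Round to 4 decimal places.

6.8910

Component means — 1: 9.4; 2: 3.4; 3: 7.5.
E[X] = 0.37·9.4 + 0.32·3.4 + 0.31·7.5 = 6.891.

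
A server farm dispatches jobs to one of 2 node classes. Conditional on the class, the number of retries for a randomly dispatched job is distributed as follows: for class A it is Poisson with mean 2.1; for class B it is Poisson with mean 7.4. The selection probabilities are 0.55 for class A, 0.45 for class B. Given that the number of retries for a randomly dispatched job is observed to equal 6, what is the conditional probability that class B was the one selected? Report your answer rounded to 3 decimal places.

0.887

Likelihoods P(X=6 | ·): A: 0.014587; B: 0.139405.
Posterior ∝ prior × likelihood. Numerator for B: 0.45·0.139405 = 0.0627323.
Normalizing constant: 0.55·0.014587 + 0.45·0.139405 = 0.0707551.
P(B | observation) = 0.0627323 / 0.0707551 = 0.886611.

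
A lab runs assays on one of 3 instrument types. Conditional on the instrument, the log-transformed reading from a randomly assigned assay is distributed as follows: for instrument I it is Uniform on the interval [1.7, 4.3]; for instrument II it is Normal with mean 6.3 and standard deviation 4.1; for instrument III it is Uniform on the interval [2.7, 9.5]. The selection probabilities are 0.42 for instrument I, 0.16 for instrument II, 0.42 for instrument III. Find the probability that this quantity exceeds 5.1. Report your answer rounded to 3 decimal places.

0.370

Conditional on each instrument, P(X > 5.1): I: 0; II: 0.615118; III: 0.647059.
By total probability, P(X > 5.1) = 0.42·0 + 0.16·0.615118 + 0.42·0.647059 = 0.370184.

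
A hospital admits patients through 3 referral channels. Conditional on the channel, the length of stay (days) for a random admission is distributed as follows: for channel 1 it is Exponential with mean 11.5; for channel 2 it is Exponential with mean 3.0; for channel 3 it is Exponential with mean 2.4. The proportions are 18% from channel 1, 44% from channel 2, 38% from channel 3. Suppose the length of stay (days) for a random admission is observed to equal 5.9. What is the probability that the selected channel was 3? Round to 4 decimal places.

Likelihoods f(5.9 | ·): 1: 0.0520583; 2: 0.0466408; 3: 0.0356573.
Posterior ∝ prior × likelihood. Numerator for 3: 0.38·0.0356573 = 0.0135498.
Normalizing constant: 0.18·0.0520583 + 0.44·0.0466408 + 0.38·0.0356573 = 0.0434422.
P(3 | observation) = 0.0135498 / 0.0434422 = 0.311903.

0.3119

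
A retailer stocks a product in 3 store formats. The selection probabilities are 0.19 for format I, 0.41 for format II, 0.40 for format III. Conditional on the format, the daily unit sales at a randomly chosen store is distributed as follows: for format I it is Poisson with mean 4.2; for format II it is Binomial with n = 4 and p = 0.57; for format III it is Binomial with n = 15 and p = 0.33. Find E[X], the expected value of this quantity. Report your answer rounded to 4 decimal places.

Component means — I: 4.2; II: 2.28; III: 4.95.
E[X] = 0.19·4.2 + 0.41·2.28 + 0.4·4.95 = 3.7128.

3.7128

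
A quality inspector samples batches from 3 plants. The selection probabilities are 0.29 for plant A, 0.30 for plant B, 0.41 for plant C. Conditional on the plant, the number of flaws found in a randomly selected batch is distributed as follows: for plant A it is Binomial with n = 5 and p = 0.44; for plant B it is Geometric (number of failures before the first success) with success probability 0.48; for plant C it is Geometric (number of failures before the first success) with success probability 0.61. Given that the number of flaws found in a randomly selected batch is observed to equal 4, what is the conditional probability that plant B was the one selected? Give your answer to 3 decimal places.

Likelihoods P(X=4 | ·): A: 0.104947; B: 0.0350958; C: 0.014112.
Posterior ∝ prior × likelihood. Numerator for B: 0.3·0.0350958 = 0.0105287.
Normalizing constant: 0.29·0.104947 + 0.3·0.0350958 + 0.41·0.014112 = 0.0467492.
P(B | observation) = 0.0105287 / 0.0467492 = 0.225217.

0.225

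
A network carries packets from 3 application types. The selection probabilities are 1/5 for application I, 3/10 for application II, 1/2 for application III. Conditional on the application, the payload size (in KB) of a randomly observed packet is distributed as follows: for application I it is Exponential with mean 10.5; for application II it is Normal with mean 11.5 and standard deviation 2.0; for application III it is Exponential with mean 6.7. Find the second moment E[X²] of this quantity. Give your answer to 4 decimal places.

For each component E[X²] = Var + (mean)², giving I: 220.5; II: 136.25; III: 89.78.
Overall E[X²] = 0.2·220.5 + 0.3·136.25 + 0.5·89.78 = 129.865.

129.8650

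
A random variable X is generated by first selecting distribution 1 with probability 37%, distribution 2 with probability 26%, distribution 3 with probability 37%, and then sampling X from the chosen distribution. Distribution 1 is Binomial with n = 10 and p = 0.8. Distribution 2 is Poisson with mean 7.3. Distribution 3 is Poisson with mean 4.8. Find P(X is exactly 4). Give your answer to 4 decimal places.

0.0902

Conditional on each component, P(X = 4): 1: 0.00550502; 2: 0.0799338; 3: 0.182029.
By total probability, P(X = 4) = 0.37·0.00550502 + 0.26·0.0799338 + 0.37·0.182029 = 0.0901703.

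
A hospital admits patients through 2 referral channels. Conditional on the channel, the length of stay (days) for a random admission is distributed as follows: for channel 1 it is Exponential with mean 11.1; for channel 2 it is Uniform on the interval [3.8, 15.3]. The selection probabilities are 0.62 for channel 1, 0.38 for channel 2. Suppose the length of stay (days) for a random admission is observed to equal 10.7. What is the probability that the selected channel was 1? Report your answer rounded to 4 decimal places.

Likelihoods f(10.7 | ·): 1: 0.0343584; 2: 0.0869565.
Posterior ∝ prior × likelihood. Numerator for 1: 0.62·0.0343584 = 0.0213022.
Normalizing constant: 0.62·0.0343584 + 0.38·0.0869565 = 0.0543457.
P(1 | observation) = 0.0213022 / 0.0543457 = 0.391976.

0.3920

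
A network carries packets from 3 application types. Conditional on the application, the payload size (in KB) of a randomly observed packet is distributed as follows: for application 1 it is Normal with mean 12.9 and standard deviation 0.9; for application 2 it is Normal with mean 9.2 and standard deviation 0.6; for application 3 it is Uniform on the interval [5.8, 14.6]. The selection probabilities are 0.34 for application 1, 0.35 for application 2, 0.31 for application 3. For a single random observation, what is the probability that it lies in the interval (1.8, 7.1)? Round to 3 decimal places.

0.046

Conditional on each application, P(1.8 < X < 7.1): 1: 5.80123e-11; 2: 0.000232629; 3: 0.147727.
By total probability, P(1.8 < X < 7.1) = 0.34·5.80123e-11 + 0.35·0.000232629 + 0.31·0.147727 = 0.0458769.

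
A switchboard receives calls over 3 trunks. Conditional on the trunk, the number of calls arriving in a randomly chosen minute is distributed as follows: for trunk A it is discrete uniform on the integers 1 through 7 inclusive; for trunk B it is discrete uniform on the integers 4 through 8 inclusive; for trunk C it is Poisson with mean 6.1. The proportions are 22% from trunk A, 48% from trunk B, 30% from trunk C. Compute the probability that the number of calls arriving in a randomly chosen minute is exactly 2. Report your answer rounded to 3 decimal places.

0.044

Conditional on each trunk, P(X = 2): A: 0.142857; B: 0; C: 0.0417286.
By total probability, P(X = 2) = 0.22·0.142857 + 0.48·0 + 0.3·0.0417286 = 0.0439471.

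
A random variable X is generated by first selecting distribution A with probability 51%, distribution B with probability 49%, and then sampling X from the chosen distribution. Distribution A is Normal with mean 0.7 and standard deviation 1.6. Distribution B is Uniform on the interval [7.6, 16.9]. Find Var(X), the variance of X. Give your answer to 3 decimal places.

Per component, A: μ=0.7, E[X²]=3.05; B: μ=12.25, E[X²]=157.27.
E[X] = 0.51·0.7 + 0.49·12.25 = 6.3595.
E[X²] = 0.51·3.05 + 0.49·157.27 = 78.6178.
Var(X) = E[X²] − (E[X])² = 78.6178 − 40.4432 = 38.1746.

38.175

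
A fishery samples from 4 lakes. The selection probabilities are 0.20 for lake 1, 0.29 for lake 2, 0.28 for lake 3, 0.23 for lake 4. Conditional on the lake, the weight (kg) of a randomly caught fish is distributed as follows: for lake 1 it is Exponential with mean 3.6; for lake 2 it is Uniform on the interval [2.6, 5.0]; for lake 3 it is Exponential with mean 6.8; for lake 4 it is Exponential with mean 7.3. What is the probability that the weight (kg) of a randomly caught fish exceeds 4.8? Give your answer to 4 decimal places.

0.3343

Conditional on each lake, P(X > 4.8): 1: 0.263597; 2: 0.0833333; 3: 0.493673; 4: 0.518127.
By total probability, P(X > 4.8) = 0.2·0.263597 + 0.29·0.0833333 + 0.28·0.493673 + 0.23·0.518127 = 0.334284.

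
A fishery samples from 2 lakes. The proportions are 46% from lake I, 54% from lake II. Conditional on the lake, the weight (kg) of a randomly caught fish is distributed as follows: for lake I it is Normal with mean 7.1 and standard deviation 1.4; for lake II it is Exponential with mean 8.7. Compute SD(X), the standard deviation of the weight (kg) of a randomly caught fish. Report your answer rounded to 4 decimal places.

Per component, I: μ=7.1, E[X²]=52.37; II: μ=8.7, E[X²]=151.38.
E[X] = 0.46·7.1 + 0.54·8.7 = 7.964.
E[X²] = 0.46·52.37 + 0.54·151.38 = 105.835.
Var(X) = E[X²] − (E[X])² = 105.835 − 63.4253 = 42.4101.
SD(X) = √42.4101 = 6.5123.

6.5123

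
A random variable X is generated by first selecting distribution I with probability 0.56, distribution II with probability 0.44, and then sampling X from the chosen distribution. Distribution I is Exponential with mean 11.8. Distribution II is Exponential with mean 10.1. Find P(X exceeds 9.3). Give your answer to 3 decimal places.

0.430

Conditional on each component, P(X > 9.3): I: 0.454692; II: 0.398204.
By total probability, P(X > 9.3) = 0.56·0.454692 + 0.44·0.398204 = 0.429837.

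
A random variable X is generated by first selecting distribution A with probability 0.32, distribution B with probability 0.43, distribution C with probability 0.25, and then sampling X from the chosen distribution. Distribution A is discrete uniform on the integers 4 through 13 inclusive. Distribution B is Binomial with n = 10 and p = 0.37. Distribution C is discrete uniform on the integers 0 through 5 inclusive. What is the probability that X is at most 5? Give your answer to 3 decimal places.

Conditional on each component, P(X ≤ 5): A: 0.2; B: 0.879497; C: 1.
By total probability, P(X ≤ 5) = 0.32·0.2 + 0.43·0.879497 + 0.25·1 = 0.692184.

0.692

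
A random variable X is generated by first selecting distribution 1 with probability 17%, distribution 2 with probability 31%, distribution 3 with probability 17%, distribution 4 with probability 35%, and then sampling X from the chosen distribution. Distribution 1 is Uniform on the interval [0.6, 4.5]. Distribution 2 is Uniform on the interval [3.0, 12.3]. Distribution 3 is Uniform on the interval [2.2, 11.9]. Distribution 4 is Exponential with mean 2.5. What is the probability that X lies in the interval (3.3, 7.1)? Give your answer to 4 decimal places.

Conditional on each component, P(3.3 < X < 7.1): 1: 0.307692; 2: 0.408602; 3: 0.391753; 4: 0.20871.
By total probability, P(3.3 < X < 7.1) = 0.17·0.307692 + 0.31·0.408602 + 0.17·0.391753 + 0.35·0.20871 = 0.318621.

0.3186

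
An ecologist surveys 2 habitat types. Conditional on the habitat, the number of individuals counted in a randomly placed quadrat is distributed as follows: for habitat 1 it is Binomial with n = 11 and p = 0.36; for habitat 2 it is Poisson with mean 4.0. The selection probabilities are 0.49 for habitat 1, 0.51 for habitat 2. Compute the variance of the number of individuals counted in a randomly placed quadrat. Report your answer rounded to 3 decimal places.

3.282

Per component, 1: μ=3.96, E[X²]=18.216; 2: μ=4, E[X²]=20.
E[X] = 0.49·3.96 + 0.51·4 = 3.9804.
E[X²] = 0.49·18.216 + 0.51·20 = 19.1258.
Var(X) = E[X²] − (E[X])² = 19.1258 − 15.8436 = 3.28226.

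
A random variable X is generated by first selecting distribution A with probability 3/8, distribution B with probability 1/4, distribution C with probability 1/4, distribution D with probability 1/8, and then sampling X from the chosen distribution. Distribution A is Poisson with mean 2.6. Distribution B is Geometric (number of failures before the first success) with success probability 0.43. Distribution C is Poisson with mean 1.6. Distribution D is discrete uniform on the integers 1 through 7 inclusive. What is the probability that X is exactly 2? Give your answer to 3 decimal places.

0.212

Conditional on each component, P(X = 2): A: 0.251045; B: 0.139707; C: 0.258428; D: 0.142857.
By total probability, P(X = 2) = 0.375·0.251045 + 0.25·0.139707 + 0.25·0.258428 + 0.125·0.142857 = 0.211533.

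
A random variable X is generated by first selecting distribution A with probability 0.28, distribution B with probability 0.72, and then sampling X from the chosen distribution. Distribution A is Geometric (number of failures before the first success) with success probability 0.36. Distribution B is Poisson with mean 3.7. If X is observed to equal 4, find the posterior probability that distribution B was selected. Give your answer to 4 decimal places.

Likelihoods P(X=4 | ·): A: 0.060398; B: 0.193066.
Posterior ∝ prior × likelihood. Numerator for B: 0.72·0.193066 = 0.139008.
Normalizing constant: 0.28·0.060398 + 0.72·0.193066 = 0.155919.
P(B | observation) = 0.139008 / 0.155919 = 0.891537.

0.8915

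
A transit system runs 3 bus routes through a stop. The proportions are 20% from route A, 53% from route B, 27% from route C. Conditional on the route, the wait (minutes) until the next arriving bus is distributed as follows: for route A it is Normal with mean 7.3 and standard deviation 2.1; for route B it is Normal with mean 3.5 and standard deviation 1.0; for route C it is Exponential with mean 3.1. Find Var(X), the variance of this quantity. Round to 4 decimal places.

6.5128

Per component, A: μ=7.3, E[X²]=57.7; B: μ=3.5, E[X²]=13.25; C: μ=3.1, E[X²]=19.22.
E[X] = 0.2·7.3 + 0.53·3.5 + 0.27·3.1 = 4.152.
E[X²] = 0.2·57.7 + 0.53·13.25 + 0.27·19.22 = 23.7519.
Var(X) = E[X²] − (E[X])² = 23.7519 − 17.2391 = 6.5128.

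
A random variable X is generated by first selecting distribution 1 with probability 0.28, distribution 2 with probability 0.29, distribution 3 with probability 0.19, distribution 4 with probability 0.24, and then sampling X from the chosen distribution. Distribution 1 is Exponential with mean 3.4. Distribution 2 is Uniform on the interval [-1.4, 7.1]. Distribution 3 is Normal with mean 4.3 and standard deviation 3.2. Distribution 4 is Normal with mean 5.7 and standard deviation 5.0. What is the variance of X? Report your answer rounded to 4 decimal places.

Per component, 1: μ=3.4, E[X²]=23.12; 2: μ=2.85, E[X²]=14.1433; 3: μ=4.3, E[X²]=28.73; 4: μ=5.7, E[X²]=57.49.
E[X] = 0.28·3.4 + 0.29·2.85 + 0.19·4.3 + 0.24·5.7 = 3.9635.
E[X²] = 0.28·23.12 + 0.29·14.1433 + 0.19·28.73 + 0.24·57.49 = 29.8315.
Var(X) = E[X²] − (E[X])² = 29.8315 − 15.7093 = 14.1221.

14.1221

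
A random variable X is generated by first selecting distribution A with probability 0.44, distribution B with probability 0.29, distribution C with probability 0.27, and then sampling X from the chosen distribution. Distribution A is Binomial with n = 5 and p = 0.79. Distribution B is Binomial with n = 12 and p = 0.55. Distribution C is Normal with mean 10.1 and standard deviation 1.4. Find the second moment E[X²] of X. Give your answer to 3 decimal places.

For each component E[X²] = Var + (mean)², giving A: 16.432; B: 46.53; C: 103.97.
Overall E[X²] = 0.44·16.432 + 0.29·46.53 + 0.27·103.97 = 48.7957.

48.796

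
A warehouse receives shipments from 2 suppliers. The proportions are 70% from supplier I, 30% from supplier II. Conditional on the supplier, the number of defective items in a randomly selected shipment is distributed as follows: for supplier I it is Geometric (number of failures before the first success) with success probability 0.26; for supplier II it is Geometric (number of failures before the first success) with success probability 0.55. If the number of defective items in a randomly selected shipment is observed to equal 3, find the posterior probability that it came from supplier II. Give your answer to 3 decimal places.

0.169

Likelihoods P(X=3 | ·): I: 0.105358; II: 0.0501187.
Posterior ∝ prior × likelihood. Numerator for II: 0.3·0.0501187 = 0.0150356.
Normalizing constant: 0.7·0.105358 + 0.3·0.0501187 = 0.0887864.
P(II | observation) = 0.0150356 / 0.0887864 = 0.169346.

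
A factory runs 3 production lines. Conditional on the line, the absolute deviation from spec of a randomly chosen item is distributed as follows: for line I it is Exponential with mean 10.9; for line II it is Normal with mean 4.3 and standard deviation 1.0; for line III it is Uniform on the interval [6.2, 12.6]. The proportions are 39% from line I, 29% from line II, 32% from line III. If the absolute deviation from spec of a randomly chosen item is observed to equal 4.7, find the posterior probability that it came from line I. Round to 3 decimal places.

0.179

Likelihoods f(4.7 | ·): I: 0.0596086; II: 0.36827; III: 0.
Posterior ∝ prior × likelihood. Numerator for I: 0.39·0.0596086 = 0.0232474.
Normalizing constant: 0.39·0.0596086 + 0.29·0.36827 + 0.32·0 = 0.130046.
P(I | observation) = 0.0232474 / 0.130046 = 0.178763.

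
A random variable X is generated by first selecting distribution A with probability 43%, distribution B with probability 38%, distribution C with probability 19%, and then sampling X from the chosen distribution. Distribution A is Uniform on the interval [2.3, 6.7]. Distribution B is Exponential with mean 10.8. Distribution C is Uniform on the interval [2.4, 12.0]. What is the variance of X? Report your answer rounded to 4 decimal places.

Per component, A: μ=4.5, E[X²]=21.8633; B: μ=10.8, E[X²]=233.28; C: μ=7.2, E[X²]=59.52.
E[X] = 0.43·4.5 + 0.38·10.8 + 0.19·7.2 = 7.407.
E[X²] = 0.43·21.8633 + 0.38·233.28 + 0.19·59.52 = 109.356.
Var(X) = E[X²] − (E[X])² = 109.356 − 54.8636 = 54.4928.

54.4928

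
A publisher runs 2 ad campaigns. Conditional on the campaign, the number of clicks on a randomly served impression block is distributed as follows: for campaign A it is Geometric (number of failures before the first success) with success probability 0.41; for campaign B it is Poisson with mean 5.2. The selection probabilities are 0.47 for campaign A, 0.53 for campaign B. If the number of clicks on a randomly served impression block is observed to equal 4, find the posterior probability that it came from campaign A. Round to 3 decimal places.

0.208

Likelihoods P(X=4 | ·): A: 0.0496812; B: 0.168063.
Posterior ∝ prior × likelihood. Numerator for A: 0.47·0.0496812 = 0.0233502.
Normalizing constant: 0.47·0.0496812 + 0.53·0.168063 = 0.112423.
P(A | observation) = 0.0233502 / 0.112423 = 0.207699.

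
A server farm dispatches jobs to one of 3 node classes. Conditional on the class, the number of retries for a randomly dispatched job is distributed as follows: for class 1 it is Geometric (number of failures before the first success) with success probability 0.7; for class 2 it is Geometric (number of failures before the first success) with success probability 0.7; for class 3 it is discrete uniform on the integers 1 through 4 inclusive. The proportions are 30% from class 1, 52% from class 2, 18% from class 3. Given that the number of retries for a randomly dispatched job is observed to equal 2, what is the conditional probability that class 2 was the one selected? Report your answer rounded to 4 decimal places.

0.3389

Likelihoods P(X=2 | ·): 1: 0.063; 2: 0.063; 3: 0.25.
Posterior ∝ prior × likelihood. Numerator for 2: 0.52·0.063 = 0.03276.
Normalizing constant: 0.3·0.063 + 0.52·0.063 + 0.18·0.25 = 0.09666.
P(2 | observation) = 0.03276 / 0.09666 = 0.33892.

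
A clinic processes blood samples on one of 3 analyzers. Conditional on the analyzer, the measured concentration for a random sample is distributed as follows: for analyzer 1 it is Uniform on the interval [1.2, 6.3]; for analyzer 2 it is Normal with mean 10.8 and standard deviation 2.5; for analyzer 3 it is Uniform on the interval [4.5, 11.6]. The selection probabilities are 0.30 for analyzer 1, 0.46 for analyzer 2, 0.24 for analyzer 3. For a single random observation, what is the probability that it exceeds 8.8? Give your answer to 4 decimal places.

Conditional on each analyzer, P(X > 8.8): 1: 0; 2: 0.788145; 3: 0.394366.
By total probability, P(X > 8.8) = 0.3·0 + 0.46·0.788145 + 0.24·0.394366 = 0.457194.

0.4572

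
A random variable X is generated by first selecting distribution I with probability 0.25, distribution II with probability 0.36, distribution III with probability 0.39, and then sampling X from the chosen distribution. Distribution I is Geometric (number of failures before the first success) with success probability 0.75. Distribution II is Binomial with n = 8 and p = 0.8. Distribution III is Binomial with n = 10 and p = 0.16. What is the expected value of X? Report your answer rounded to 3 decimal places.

3.011

Component means — I: 0.333333; II: 6.4; III: 1.6.
E[X] = 0.25·0.333333 + 0.36·6.4 + 0.39·1.6 = 3.01133.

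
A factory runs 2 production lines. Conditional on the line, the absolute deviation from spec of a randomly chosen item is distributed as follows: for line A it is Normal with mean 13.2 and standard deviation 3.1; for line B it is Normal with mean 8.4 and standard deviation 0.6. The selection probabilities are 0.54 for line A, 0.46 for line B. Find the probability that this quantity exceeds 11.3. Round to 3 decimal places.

0.394

Conditional on each line, P(X > 11.3): A: 0.73003; B: 6.71328e-07.
By total probability, P(X > 11.3) = 0.54·0.73003 + 0.46·6.71328e-07 = 0.394216.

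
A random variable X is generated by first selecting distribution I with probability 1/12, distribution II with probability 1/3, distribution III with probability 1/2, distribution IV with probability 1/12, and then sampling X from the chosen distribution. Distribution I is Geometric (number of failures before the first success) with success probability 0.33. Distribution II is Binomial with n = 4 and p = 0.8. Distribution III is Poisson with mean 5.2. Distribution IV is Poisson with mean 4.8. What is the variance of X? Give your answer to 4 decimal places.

4.9804

Per component, I: μ=2.0303, E[X²]=10.2746; II: μ=3.2, E[X²]=10.88; III: μ=5.2, E[X²]=32.24; IV: μ=4.8, E[X²]=27.84.
E[X] = 0.0833333·2.0303 + 0.333333·3.2 + 0.5·5.2 + 0.0833333·4.8 = 4.23586.
E[X²] = 0.0833333·10.2746 + 0.333333·10.88 + 0.5·32.24 + 0.0833333·27.84 = 22.9229.
Var(X) = E[X²] − (E[X])² = 22.9229 − 17.9425 = 4.98038.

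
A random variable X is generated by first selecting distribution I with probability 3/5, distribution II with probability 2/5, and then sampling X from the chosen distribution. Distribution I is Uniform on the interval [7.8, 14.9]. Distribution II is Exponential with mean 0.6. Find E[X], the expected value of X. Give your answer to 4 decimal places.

7.0500

Component means — I: 11.35; II: 0.6.
E[X] = 0.6·11.35 + 0.4·0.6 = 7.05.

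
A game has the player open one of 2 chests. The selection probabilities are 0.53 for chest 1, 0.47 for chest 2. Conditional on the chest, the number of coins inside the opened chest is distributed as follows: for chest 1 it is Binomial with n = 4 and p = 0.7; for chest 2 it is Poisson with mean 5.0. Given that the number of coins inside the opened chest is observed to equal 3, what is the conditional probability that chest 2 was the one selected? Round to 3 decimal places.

Likelihoods P(X=3 | ·): 1: 0.4116; 2: 0.140374.
Posterior ∝ prior × likelihood. Numerator for 2: 0.47·0.140374 = 0.0659757.
Normalizing constant: 0.53·0.4116 + 0.47·0.140374 = 0.284124.
P(2 | observation) = 0.0659757 / 0.284124 = 0.232208.

0.232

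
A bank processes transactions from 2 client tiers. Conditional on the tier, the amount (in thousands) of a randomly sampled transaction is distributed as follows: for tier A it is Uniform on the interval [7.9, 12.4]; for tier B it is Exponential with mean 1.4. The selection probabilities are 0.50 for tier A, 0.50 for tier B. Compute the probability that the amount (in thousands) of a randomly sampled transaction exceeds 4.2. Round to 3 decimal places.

Conditional on each tier, P(X > 4.2): A: 1; B: 0.0497871.
By total probability, P(X > 4.2) = 0.5·1 + 0.5·0.0497871 = 0.524894.

0.525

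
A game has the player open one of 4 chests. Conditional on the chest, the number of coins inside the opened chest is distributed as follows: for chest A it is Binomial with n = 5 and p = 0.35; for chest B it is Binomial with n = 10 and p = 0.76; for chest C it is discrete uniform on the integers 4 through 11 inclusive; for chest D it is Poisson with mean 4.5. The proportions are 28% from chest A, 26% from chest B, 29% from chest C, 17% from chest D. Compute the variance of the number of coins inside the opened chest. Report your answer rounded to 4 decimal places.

Per component, A: μ=1.75, E[X²]=4.2; B: μ=7.6, E[X²]=59.584; C: μ=7.5, E[X²]=61.5; D: μ=4.5, E[X²]=24.75.
E[X] = 0.28·1.75 + 0.26·7.6 + 0.29·7.5 + 0.17·4.5 = 5.406.
E[X²] = 0.28·4.2 + 0.26·59.584 + 0.29·61.5 + 0.17·24.75 = 38.7103.
Var(X) = E[X²] − (E[X])² = 38.7103 − 29.2248 = 9.4855.

9.4855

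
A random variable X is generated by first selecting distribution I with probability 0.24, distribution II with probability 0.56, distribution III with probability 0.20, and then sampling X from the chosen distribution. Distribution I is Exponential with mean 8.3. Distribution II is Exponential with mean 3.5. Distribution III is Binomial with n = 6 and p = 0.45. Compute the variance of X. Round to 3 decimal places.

28.364

Per component, I: μ=8.3, E[X²]=137.78; II: μ=3.5, E[X²]=24.5; III: μ=2.7, E[X²]=8.775.
E[X] = 0.24·8.3 + 0.56·3.5 + 0.2·2.7 = 4.492.
E[X²] = 0.24·137.78 + 0.56·24.5 + 0.2·8.775 = 48.5422.
Var(X) = E[X²] − (E[X])² = 48.5422 − 20.1781 = 28.3641.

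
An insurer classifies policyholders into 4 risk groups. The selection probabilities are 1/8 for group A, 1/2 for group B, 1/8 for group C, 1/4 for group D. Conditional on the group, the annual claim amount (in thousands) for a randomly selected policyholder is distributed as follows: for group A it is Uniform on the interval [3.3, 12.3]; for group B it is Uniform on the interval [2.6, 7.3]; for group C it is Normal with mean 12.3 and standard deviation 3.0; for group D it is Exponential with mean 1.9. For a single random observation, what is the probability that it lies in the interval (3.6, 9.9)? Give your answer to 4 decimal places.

Conditional on each group, P(3.6 < X < 9.9): A: 0.7; B: 0.787234; C: 0.20999; D: 0.144899.
By total probability, P(3.6 < X < 9.9) = 0.125·0.7 + 0.5·0.787234 + 0.125·0.20999 + 0.25·0.144899 = 0.54359.

0.5436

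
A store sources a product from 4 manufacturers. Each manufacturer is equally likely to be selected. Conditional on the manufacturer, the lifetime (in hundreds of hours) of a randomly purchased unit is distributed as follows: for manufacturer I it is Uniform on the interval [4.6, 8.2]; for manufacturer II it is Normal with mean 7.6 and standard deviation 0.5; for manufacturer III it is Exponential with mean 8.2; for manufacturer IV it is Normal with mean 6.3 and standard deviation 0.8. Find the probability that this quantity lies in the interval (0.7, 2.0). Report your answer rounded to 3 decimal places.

0.034

Conditional on each manufacturer, P(0.7 < X < 2.0): I: 0; II: 0; III: 0.134612; IV: 3.82901e-08.
By total probability, P(0.7 < X < 2.0) = 0.25·0 + 0.25·0 + 0.25·0.134612 + 0.25·3.82901e-08 = 0.0336531.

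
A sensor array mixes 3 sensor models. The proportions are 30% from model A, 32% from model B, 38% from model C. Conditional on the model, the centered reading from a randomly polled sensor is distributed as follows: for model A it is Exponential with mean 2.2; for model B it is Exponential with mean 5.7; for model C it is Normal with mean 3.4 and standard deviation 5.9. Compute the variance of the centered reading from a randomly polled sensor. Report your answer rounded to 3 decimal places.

Per component, A: μ=2.2, E[X²]=9.68; B: μ=5.7, E[X²]=64.98; C: μ=3.4, E[X²]=46.37.
E[X] = 0.3·2.2 + 0.32·5.7 + 0.38·3.4 = 3.776.
E[X²] = 0.3·9.68 + 0.32·64.98 + 0.38·46.37 = 41.3182.
Var(X) = E[X²] − (E[X])² = 41.3182 − 14.2582 = 27.06.

27.060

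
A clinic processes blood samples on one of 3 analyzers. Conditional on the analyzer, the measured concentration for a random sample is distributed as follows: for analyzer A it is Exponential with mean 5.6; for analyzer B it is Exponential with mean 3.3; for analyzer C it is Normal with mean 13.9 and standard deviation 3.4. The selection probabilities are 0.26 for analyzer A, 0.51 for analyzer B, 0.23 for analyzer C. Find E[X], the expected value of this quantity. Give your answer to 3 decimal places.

6.336

Component means — A: 5.6; B: 3.3; C: 13.9.
E[X] = 0.26·5.6 + 0.51·3.3 + 0.23·13.9 = 6.336.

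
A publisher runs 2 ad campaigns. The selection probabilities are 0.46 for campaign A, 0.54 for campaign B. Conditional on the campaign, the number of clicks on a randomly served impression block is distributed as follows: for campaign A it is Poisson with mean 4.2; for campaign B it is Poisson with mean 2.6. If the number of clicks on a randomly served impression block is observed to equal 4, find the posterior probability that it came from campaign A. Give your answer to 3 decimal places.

Likelihoods P(X=4 | ·): A: 0.194424; B: 0.141422.
Posterior ∝ prior × likelihood. Numerator for A: 0.46·0.194424 = 0.0894349.
Normalizing constant: 0.46·0.194424 + 0.54·0.141422 = 0.165803.
P(A | observation) = 0.0894349 / 0.165803 = 0.539406.

0.539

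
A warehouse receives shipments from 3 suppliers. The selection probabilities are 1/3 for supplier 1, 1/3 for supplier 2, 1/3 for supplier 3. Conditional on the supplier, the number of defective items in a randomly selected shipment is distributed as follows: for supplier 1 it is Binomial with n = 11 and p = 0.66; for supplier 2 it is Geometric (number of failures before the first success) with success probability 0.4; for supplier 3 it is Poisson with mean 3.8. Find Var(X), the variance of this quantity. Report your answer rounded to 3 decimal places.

Per component, 1: μ=7.26, E[X²]=55.176; 2: μ=1.5, E[X²]=6; 3: μ=3.8, E[X²]=18.24.
E[X] = 0.333333·7.26 + 0.333333·1.5 + 0.333333·3.8 = 4.18667.
E[X²] = 0.333333·55.176 + 0.333333·6 + 0.333333·18.24 = 26.472.
Var(X) = E[X²] − (E[X])² = 26.472 − 17.5282 = 8.94382.

8.944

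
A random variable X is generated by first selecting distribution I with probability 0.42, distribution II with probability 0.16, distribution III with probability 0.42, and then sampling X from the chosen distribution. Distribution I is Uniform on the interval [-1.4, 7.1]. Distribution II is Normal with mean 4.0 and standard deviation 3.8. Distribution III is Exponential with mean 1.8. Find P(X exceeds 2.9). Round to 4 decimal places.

Conditional on each component, P(X > 2.9): I: 0.494118; II: 0.613891; III: 0.199666.
By total probability, P(X > 2.9) = 0.42·0.494118 + 0.16·0.613891 + 0.42·0.199666 = 0.389611.

0.3896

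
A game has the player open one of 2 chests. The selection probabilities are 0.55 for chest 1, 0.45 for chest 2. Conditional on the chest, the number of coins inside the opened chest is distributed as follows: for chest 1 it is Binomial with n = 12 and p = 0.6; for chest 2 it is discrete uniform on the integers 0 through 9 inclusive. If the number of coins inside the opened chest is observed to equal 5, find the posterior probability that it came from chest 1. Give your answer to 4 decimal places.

Likelihoods P(X=5 | ·): 1: 0.100902; 2: 0.1.
Posterior ∝ prior × likelihood. Numerator for 1: 0.55·0.100902 = 0.0554963.
Normalizing constant: 0.55·0.100902 + 0.45·0.1 = 0.100496.
P(1 | observation) = 0.0554963 / 0.100496 = 0.552222.

0.5522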